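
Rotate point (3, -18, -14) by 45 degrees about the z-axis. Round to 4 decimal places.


x' = 3*cos(45) - -18*sin(45) = 14.8492
y' = 3*sin(45) + -18*cos(45) = -10.6066
z' = -14

(14.8492, -10.6066, -14)


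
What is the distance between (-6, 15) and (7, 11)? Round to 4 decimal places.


d = sqrt((7--6)^2 + (11-15)^2) = 13.6015

13.6015


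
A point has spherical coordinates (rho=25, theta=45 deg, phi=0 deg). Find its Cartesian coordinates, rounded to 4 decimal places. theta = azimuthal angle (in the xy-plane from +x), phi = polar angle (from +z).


x = 25 * sin(0) * cos(45) = 0
y = 25 * sin(0) * sin(45) = 0
z = 25 * cos(0) = 25

(0, 0, 25)


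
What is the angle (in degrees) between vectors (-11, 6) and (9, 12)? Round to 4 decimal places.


dot = -11*9 + 6*12 = -27
|u| = 12.53, |v| = 15
cos(angle) = -0.1437
angle = 98.2594 degrees

98.2594 degrees


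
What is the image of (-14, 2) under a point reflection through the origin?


Reflection through origin: (x, y) -> (-x, -y)
(-14, 2) -> (14, -2)

(14, -2)


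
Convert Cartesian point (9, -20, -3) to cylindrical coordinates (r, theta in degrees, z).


r = sqrt(9^2 + (-20)^2) = 21.9317
theta = atan2(-20, 9) = 294.2277 deg
z = -3

r = 21.9317, theta = 294.2277 deg, z = -3


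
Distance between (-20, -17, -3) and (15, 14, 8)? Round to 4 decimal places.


d = sqrt((15--20)^2 + (14--17)^2 + (8--3)^2) = 48.0312

48.0312


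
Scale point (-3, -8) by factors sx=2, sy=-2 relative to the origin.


Scaling: (x*sx, y*sy) = (-3*2, -8*-2) = (-6, 16)

(-6, 16)


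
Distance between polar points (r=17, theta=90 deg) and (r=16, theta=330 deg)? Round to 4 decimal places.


d = sqrt(r1^2 + r2^2 - 2*r1*r2*cos(t2-t1))
d = sqrt(17^2 + 16^2 - 2*17*16*cos(330-90)) = 28.5832

28.5832


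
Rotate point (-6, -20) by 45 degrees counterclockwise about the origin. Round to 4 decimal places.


x' = -6*cos(45) - -20*sin(45) = 9.8995
y' = -6*sin(45) + -20*cos(45) = -18.3848

(9.8995, -18.3848)


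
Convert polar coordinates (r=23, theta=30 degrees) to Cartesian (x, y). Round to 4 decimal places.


x = 23 * cos(30) = 19.9186
y = 23 * sin(30) = 11.5

(19.9186, 11.5)


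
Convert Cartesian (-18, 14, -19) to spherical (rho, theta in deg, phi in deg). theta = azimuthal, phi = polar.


rho = sqrt((-18)^2 + 14^2 + (-19)^2) = 29.6816
theta = atan2(14, -18) = 142.125 deg
phi = acos(-19/29.6816) = 129.8012 deg

rho = 29.6816, theta = 142.125 deg, phi = 129.8012 deg


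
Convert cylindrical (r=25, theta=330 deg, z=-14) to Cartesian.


x = 25 * cos(330) = 21.6506
y = 25 * sin(330) = -12.5
z = -14

(21.6506, -12.5, -14)


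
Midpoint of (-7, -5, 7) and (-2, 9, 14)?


Midpoint = ((-7+-2)/2, (-5+9)/2, (7+14)/2) = (-4.5, 2, 10.5)

(-4.5, 2, 10.5)


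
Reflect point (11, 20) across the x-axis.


Reflection across x-axis: (x, y) -> (x, -y)
(11, 20) -> (11, -20)

(11, -20)


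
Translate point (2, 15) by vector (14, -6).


Translation: (x+dx, y+dy) = (2+14, 15+-6) = (16, 9)

(16, 9)


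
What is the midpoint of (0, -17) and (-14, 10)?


Midpoint = ((0+-14)/2, (-17+10)/2) = (-7, -3.5)

(-7, -3.5)


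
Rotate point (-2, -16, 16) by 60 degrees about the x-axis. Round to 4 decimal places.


x' = -2
y' = -16*cos(60) - 16*sin(60) = -21.8564
z' = -16*sin(60) + 16*cos(60) = -5.8564

(-2, -21.8564, -5.8564)


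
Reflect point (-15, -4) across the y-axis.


Reflection across y-axis: (x, y) -> (-x, y)
(-15, -4) -> (15, -4)

(15, -4)


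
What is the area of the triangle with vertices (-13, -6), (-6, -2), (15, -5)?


Area = |x1(y2-y3) + x2(y3-y1) + x3(y1-y2)| / 2
= |-13*(-2--5) + -6*(-5--6) + 15*(-6--2)| / 2
= 52.5

52.5


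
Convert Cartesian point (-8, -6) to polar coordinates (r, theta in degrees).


r = sqrt((-8)^2 + (-6)^2) = 10
theta = atan2(-6, -8) = 216.8699 degrees

r = 10, theta = 216.8699 degrees


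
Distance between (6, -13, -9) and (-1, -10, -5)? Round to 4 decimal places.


d = sqrt((-1-6)^2 + (-10--13)^2 + (-5--9)^2) = 8.6023

8.6023


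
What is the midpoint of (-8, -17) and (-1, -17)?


Midpoint = ((-8+-1)/2, (-17+-17)/2) = (-4.5, -17)

(-4.5, -17)


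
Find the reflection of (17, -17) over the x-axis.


Reflection across x-axis: (x, y) -> (x, -y)
(17, -17) -> (17, 17)

(17, 17)


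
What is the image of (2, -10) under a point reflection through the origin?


Reflection through origin: (x, y) -> (-x, -y)
(2, -10) -> (-2, 10)

(-2, 10)


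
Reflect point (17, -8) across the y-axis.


Reflection across y-axis: (x, y) -> (-x, y)
(17, -8) -> (-17, -8)

(-17, -8)


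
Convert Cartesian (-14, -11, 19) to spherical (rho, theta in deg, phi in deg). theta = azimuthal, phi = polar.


rho = sqrt((-14)^2 + (-11)^2 + 19^2) = 26.0384
theta = atan2(-11, -14) = 218.1572 deg
phi = acos(19/26.0384) = 43.1395 deg

rho = 26.0384, theta = 218.1572 deg, phi = 43.1395 deg


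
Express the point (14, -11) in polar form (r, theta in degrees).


r = sqrt(14^2 + (-11)^2) = 17.8045
theta = atan2(-11, 14) = 321.8428 degrees

r = 17.8045, theta = 321.8428 degrees


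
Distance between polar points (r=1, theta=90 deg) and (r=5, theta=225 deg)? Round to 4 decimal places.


d = sqrt(r1^2 + r2^2 - 2*r1*r2*cos(t2-t1))
d = sqrt(1^2 + 5^2 - 2*1*5*cos(225-90)) = 5.7507

5.7507


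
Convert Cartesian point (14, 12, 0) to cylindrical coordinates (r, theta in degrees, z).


r = sqrt(14^2 + 12^2) = 18.4391
theta = atan2(12, 14) = 40.6013 deg
z = 0

r = 18.4391, theta = 40.6013 deg, z = 0


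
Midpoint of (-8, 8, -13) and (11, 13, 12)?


Midpoint = ((-8+11)/2, (8+13)/2, (-13+12)/2) = (1.5, 10.5, -0.5)

(1.5, 10.5, -0.5)


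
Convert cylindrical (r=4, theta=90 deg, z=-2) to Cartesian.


x = 4 * cos(90) = 0
y = 4 * sin(90) = 4
z = -2

(0, 4, -2)


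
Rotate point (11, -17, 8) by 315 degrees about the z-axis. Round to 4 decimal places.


x' = 11*cos(315) - -17*sin(315) = -4.2426
y' = 11*sin(315) + -17*cos(315) = -19.799
z' = 8

(-4.2426, -19.799, 8)


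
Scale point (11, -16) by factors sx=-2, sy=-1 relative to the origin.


Scaling: (x*sx, y*sy) = (11*-2, -16*-1) = (-22, 16)

(-22, 16)


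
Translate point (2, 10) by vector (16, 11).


Translation: (x+dx, y+dy) = (2+16, 10+11) = (18, 21)

(18, 21)


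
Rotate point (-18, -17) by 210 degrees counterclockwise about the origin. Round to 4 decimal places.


x' = -18*cos(210) - -17*sin(210) = 7.0885
y' = -18*sin(210) + -17*cos(210) = 23.7224

(7.0885, 23.7224)


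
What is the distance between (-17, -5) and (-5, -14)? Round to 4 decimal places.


d = sqrt((-5--17)^2 + (-14--5)^2) = 15

15


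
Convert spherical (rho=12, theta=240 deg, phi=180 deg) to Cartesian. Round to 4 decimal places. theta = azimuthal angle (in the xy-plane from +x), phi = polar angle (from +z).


x = 12 * sin(180) * cos(240) = 0
y = 12 * sin(180) * sin(240) = 0
z = 12 * cos(180) = -12

(0, 0, -12)


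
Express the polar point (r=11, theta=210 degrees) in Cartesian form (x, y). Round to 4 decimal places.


x = 11 * cos(210) = -9.5263
y = 11 * sin(210) = -5.5

(-9.5263, -5.5)


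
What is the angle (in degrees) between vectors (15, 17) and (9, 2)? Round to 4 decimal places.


dot = 15*9 + 17*2 = 169
|u| = 22.6716, |v| = 9.2195
cos(angle) = 0.8085
angle = 36.0475 degrees

36.0475 degrees


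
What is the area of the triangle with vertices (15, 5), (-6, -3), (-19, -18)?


Area = |x1(y2-y3) + x2(y3-y1) + x3(y1-y2)| / 2
= |15*(-3--18) + -6*(-18-5) + -19*(5--3)| / 2
= 105.5

105.5


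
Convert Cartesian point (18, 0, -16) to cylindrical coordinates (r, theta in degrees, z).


r = sqrt(18^2 + 0^2) = 18
theta = atan2(0, 18) = 0 deg
z = -16

r = 18, theta = 0 deg, z = -16


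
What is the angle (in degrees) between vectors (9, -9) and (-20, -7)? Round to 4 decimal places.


dot = 9*-20 + -9*-7 = -117
|u| = 12.7279, |v| = 21.1896
cos(angle) = -0.4338
angle = 115.71 degrees

115.71 degrees


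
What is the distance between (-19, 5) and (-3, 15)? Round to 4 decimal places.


d = sqrt((-3--19)^2 + (15-5)^2) = 18.868

18.868


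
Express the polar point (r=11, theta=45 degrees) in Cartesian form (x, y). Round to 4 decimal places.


x = 11 * cos(45) = 7.7782
y = 11 * sin(45) = 7.7782

(7.7782, 7.7782)


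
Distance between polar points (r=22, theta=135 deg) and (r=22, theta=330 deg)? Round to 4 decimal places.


d = sqrt(r1^2 + r2^2 - 2*r1*r2*cos(t2-t1))
d = sqrt(22^2 + 22^2 - 2*22*22*cos(330-135)) = 43.6236

43.6236


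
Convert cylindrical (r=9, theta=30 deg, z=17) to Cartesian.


x = 9 * cos(30) = 7.7942
y = 9 * sin(30) = 4.5
z = 17

(7.7942, 4.5, 17)


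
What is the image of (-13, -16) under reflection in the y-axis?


Reflection across y-axis: (x, y) -> (-x, y)
(-13, -16) -> (13, -16)

(13, -16)


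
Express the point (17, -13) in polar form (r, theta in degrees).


r = sqrt(17^2 + (-13)^2) = 21.4009
theta = atan2(-13, 17) = 322.5946 degrees

r = 21.4009, theta = 322.5946 degrees


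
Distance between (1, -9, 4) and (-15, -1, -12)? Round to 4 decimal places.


d = sqrt((-15-1)^2 + (-1--9)^2 + (-12-4)^2) = 24

24


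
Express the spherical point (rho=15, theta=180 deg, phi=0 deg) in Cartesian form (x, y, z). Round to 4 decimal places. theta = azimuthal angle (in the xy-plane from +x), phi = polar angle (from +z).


x = 15 * sin(0) * cos(180) = 0
y = 15 * sin(0) * sin(180) = 0
z = 15 * cos(0) = 15

(0, 0, 15)


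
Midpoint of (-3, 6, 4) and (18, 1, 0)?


Midpoint = ((-3+18)/2, (6+1)/2, (4+0)/2) = (7.5, 3.5, 2)

(7.5, 3.5, 2)


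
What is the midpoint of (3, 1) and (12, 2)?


Midpoint = ((3+12)/2, (1+2)/2) = (7.5, 1.5)

(7.5, 1.5)


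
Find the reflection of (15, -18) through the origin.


Reflection through origin: (x, y) -> (-x, -y)
(15, -18) -> (-15, 18)

(-15, 18)


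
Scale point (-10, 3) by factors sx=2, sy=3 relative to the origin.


Scaling: (x*sx, y*sy) = (-10*2, 3*3) = (-20, 9)

(-20, 9)


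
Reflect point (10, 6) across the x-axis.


Reflection across x-axis: (x, y) -> (x, -y)
(10, 6) -> (10, -6)

(10, -6)


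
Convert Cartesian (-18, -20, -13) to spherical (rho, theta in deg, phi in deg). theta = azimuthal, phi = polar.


rho = sqrt((-18)^2 + (-20)^2 + (-13)^2) = 29.8831
theta = atan2(-20, -18) = 228.0128 deg
phi = acos(-13/29.8831) = 115.7871 deg

rho = 29.8831, theta = 228.0128 deg, phi = 115.7871 deg


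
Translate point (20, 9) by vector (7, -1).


Translation: (x+dx, y+dy) = (20+7, 9+-1) = (27, 8)

(27, 8)


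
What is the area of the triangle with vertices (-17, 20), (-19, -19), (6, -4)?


Area = |x1(y2-y3) + x2(y3-y1) + x3(y1-y2)| / 2
= |-17*(-19--4) + -19*(-4-20) + 6*(20--19)| / 2
= 472.5

472.5


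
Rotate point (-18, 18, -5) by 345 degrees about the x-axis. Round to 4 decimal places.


x' = -18
y' = 18*cos(345) - -5*sin(345) = 16.0926
z' = 18*sin(345) + -5*cos(345) = -9.4884

(-18, 16.0926, -9.4884)


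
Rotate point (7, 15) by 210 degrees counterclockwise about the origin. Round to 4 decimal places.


x' = 7*cos(210) - 15*sin(210) = 1.4378
y' = 7*sin(210) + 15*cos(210) = -16.4904

(1.4378, -16.4904)


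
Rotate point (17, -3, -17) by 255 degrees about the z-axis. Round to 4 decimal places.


x' = 17*cos(255) - -3*sin(255) = -7.2977
y' = 17*sin(255) + -3*cos(255) = -15.6443
z' = -17

(-7.2977, -15.6443, -17)


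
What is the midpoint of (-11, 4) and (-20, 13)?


Midpoint = ((-11+-20)/2, (4+13)/2) = (-15.5, 8.5)

(-15.5, 8.5)


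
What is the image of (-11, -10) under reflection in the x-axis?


Reflection across x-axis: (x, y) -> (x, -y)
(-11, -10) -> (-11, 10)

(-11, 10)


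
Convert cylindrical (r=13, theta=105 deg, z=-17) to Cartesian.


x = 13 * cos(105) = -3.3646
y = 13 * sin(105) = 12.557
z = -17

(-3.3646, 12.557, -17)


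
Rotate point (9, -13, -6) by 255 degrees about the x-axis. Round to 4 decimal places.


x' = 9
y' = -13*cos(255) - -6*sin(255) = -2.4309
z' = -13*sin(255) + -6*cos(255) = 14.11

(9, -2.4309, 14.11)


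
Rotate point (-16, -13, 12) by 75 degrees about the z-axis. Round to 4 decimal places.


x' = -16*cos(75) - -13*sin(75) = 8.4159
y' = -16*sin(75) + -13*cos(75) = -18.8195
z' = 12

(8.4159, -18.8195, 12)


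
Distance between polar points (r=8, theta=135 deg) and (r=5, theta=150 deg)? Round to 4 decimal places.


d = sqrt(r1^2 + r2^2 - 2*r1*r2*cos(t2-t1))
d = sqrt(8^2 + 5^2 - 2*8*5*cos(150-135)) = 3.4243

3.4243


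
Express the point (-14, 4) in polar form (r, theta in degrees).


r = sqrt((-14)^2 + 4^2) = 14.5602
theta = atan2(4, -14) = 164.0546 degrees

r = 14.5602, theta = 164.0546 degrees


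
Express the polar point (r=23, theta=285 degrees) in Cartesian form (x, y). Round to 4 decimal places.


x = 23 * cos(285) = 5.9528
y = 23 * sin(285) = -22.2163

(5.9528, -22.2163)


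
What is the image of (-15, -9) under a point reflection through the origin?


Reflection through origin: (x, y) -> (-x, -y)
(-15, -9) -> (15, 9)

(15, 9)


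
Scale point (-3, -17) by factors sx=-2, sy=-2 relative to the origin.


Scaling: (x*sx, y*sy) = (-3*-2, -17*-2) = (6, 34)

(6, 34)


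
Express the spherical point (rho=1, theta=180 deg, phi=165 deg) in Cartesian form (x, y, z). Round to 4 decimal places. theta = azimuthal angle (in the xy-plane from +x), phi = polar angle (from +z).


x = 1 * sin(165) * cos(180) = -0.2588
y = 1 * sin(165) * sin(180) = 0
z = 1 * cos(165) = -0.9659

(-0.2588, 0, -0.9659)


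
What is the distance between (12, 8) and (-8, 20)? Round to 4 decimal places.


d = sqrt((-8-12)^2 + (20-8)^2) = 23.3238

23.3238


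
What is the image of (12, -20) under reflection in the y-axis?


Reflection across y-axis: (x, y) -> (-x, y)
(12, -20) -> (-12, -20)

(-12, -20)


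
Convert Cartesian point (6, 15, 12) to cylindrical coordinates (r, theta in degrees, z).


r = sqrt(6^2 + 15^2) = 16.1555
theta = atan2(15, 6) = 68.1986 deg
z = 12

r = 16.1555, theta = 68.1986 deg, z = 12


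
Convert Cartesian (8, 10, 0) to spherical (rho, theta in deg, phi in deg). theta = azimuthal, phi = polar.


rho = sqrt(8^2 + 10^2 + 0^2) = 12.8062
theta = atan2(10, 8) = 51.3402 deg
phi = acos(0/12.8062) = 90 deg

rho = 12.8062, theta = 51.3402 deg, phi = 90 deg


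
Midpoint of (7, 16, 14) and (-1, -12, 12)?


Midpoint = ((7+-1)/2, (16+-12)/2, (14+12)/2) = (3, 2, 13)

(3, 2, 13)


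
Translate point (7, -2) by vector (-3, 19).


Translation: (x+dx, y+dy) = (7+-3, -2+19) = (4, 17)

(4, 17)


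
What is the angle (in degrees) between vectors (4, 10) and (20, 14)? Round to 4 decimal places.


dot = 4*20 + 10*14 = 220
|u| = 10.7703, |v| = 24.4131
cos(angle) = 0.8367
angle = 33.2066 degrees

33.2066 degrees


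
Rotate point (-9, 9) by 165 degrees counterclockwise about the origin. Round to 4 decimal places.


x' = -9*cos(165) - 9*sin(165) = 6.364
y' = -9*sin(165) + 9*cos(165) = -11.0227

(6.364, -11.0227)


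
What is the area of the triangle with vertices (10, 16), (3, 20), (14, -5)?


Area = |x1(y2-y3) + x2(y3-y1) + x3(y1-y2)| / 2
= |10*(20--5) + 3*(-5-16) + 14*(16-20)| / 2
= 65.5

65.5


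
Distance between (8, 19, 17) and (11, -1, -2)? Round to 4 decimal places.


d = sqrt((11-8)^2 + (-1-19)^2 + (-2-17)^2) = 27.7489

27.7489


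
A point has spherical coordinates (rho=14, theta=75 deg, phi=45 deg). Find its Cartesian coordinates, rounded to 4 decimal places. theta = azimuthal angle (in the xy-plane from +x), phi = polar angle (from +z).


x = 14 * sin(45) * cos(75) = 2.5622
y = 14 * sin(45) * sin(75) = 9.5622
z = 14 * cos(45) = 9.8995

(2.5622, 9.5622, 9.8995)


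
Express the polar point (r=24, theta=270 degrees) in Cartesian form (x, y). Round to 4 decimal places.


x = 24 * cos(270) = 0
y = 24 * sin(270) = -24

(0, -24)


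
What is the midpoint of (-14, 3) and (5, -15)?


Midpoint = ((-14+5)/2, (3+-15)/2) = (-4.5, -6)

(-4.5, -6)


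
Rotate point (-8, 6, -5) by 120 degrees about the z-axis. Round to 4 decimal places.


x' = -8*cos(120) - 6*sin(120) = -1.1962
y' = -8*sin(120) + 6*cos(120) = -9.9282
z' = -5

(-1.1962, -9.9282, -5)


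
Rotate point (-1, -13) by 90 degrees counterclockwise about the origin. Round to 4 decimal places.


x' = -1*cos(90) - -13*sin(90) = 13
y' = -1*sin(90) + -13*cos(90) = -1

(13, -1)


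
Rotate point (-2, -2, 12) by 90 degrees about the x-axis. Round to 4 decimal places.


x' = -2
y' = -2*cos(90) - 12*sin(90) = -12
z' = -2*sin(90) + 12*cos(90) = -2

(-2, -12, -2)


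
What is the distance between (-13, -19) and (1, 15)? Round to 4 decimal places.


d = sqrt((1--13)^2 + (15--19)^2) = 36.7696

36.7696


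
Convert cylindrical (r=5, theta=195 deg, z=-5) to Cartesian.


x = 5 * cos(195) = -4.8296
y = 5 * sin(195) = -1.2941
z = -5

(-4.8296, -1.2941, -5)


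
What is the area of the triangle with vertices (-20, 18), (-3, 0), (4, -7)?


Area = |x1(y2-y3) + x2(y3-y1) + x3(y1-y2)| / 2
= |-20*(0--7) + -3*(-7-18) + 4*(18-0)| / 2
= 3.5

3.5


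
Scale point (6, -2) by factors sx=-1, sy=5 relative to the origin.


Scaling: (x*sx, y*sy) = (6*-1, -2*5) = (-6, -10)

(-6, -10)


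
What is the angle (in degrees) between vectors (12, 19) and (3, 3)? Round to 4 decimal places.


dot = 12*3 + 19*3 = 93
|u| = 22.4722, |v| = 4.2426
cos(angle) = 0.9754
angle = 12.7244 degrees

12.7244 degrees


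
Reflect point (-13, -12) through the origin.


Reflection through origin: (x, y) -> (-x, -y)
(-13, -12) -> (13, 12)

(13, 12)


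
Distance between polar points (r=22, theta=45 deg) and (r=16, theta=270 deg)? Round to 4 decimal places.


d = sqrt(r1^2 + r2^2 - 2*r1*r2*cos(t2-t1))
d = sqrt(22^2 + 16^2 - 2*22*16*cos(270-45)) = 35.1824

35.1824


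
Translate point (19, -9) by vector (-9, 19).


Translation: (x+dx, y+dy) = (19+-9, -9+19) = (10, 10)

(10, 10)


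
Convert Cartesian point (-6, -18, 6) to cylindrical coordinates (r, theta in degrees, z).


r = sqrt((-6)^2 + (-18)^2) = 18.9737
theta = atan2(-18, -6) = 251.5651 deg
z = 6

r = 18.9737, theta = 251.5651 deg, z = 6


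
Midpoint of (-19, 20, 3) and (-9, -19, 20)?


Midpoint = ((-19+-9)/2, (20+-19)/2, (3+20)/2) = (-14, 0.5, 11.5)

(-14, 0.5, 11.5)


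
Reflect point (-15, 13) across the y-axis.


Reflection across y-axis: (x, y) -> (-x, y)
(-15, 13) -> (15, 13)

(15, 13)


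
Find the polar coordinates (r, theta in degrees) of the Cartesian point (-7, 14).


r = sqrt((-7)^2 + 14^2) = 15.6525
theta = atan2(14, -7) = 116.5651 degrees

r = 15.6525, theta = 116.5651 degrees


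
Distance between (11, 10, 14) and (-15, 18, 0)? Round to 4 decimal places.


d = sqrt((-15-11)^2 + (18-10)^2 + (0-14)^2) = 30.5941

30.5941


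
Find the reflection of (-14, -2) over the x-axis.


Reflection across x-axis: (x, y) -> (x, -y)
(-14, -2) -> (-14, 2)

(-14, 2)


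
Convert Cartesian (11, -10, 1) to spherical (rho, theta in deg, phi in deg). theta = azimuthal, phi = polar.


rho = sqrt(11^2 + (-10)^2 + 1^2) = 14.8997
theta = atan2(-10, 11) = 317.7263 deg
phi = acos(1/14.8997) = 86.1517 deg

rho = 14.8997, theta = 317.7263 deg, phi = 86.1517 deg


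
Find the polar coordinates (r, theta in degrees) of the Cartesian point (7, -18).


r = sqrt(7^2 + (-18)^2) = 19.3132
theta = atan2(-18, 7) = 291.2505 degrees

r = 19.3132, theta = 291.2505 degrees


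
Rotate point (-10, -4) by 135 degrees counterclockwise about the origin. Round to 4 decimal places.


x' = -10*cos(135) - -4*sin(135) = 9.8995
y' = -10*sin(135) + -4*cos(135) = -4.2426

(9.8995, -4.2426)


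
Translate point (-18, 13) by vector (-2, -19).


Translation: (x+dx, y+dy) = (-18+-2, 13+-19) = (-20, -6)

(-20, -6)


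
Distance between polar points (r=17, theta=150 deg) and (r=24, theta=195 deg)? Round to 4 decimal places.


d = sqrt(r1^2 + r2^2 - 2*r1*r2*cos(t2-t1))
d = sqrt(17^2 + 24^2 - 2*17*24*cos(195-150)) = 16.9706

16.9706


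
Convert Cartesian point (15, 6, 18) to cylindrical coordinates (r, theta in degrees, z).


r = sqrt(15^2 + 6^2) = 16.1555
theta = atan2(6, 15) = 21.8014 deg
z = 18

r = 16.1555, theta = 21.8014 deg, z = 18


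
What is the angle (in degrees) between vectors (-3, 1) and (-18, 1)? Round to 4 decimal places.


dot = -3*-18 + 1*1 = 55
|u| = 3.1623, |v| = 18.0278
cos(angle) = 0.9648
angle = 15.2551 degrees

15.2551 degrees


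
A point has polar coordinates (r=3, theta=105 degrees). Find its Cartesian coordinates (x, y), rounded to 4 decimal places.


x = 3 * cos(105) = -0.7765
y = 3 * sin(105) = 2.8978

(-0.7765, 2.8978)


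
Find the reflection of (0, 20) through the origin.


Reflection through origin: (x, y) -> (-x, -y)
(0, 20) -> (0, -20)

(0, -20)


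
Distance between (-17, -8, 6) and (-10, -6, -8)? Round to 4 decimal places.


d = sqrt((-10--17)^2 + (-6--8)^2 + (-8-6)^2) = 15.7797

15.7797


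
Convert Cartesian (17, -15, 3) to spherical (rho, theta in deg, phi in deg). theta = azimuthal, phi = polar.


rho = sqrt(17^2 + (-15)^2 + 3^2) = 22.8692
theta = atan2(-15, 17) = 318.5763 deg
phi = acos(3/22.8692) = 82.4622 deg

rho = 22.8692, theta = 318.5763 deg, phi = 82.4622 deg


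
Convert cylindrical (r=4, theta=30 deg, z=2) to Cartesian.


x = 4 * cos(30) = 3.4641
y = 4 * sin(30) = 2
z = 2

(3.4641, 2, 2)


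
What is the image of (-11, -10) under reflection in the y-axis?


Reflection across y-axis: (x, y) -> (-x, y)
(-11, -10) -> (11, -10)

(11, -10)


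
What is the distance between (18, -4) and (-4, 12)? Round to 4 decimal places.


d = sqrt((-4-18)^2 + (12--4)^2) = 27.2029

27.2029


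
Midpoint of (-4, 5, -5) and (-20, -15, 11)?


Midpoint = ((-4+-20)/2, (5+-15)/2, (-5+11)/2) = (-12, -5, 3)

(-12, -5, 3)


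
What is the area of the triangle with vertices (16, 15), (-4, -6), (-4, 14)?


Area = |x1(y2-y3) + x2(y3-y1) + x3(y1-y2)| / 2
= |16*(-6-14) + -4*(14-15) + -4*(15--6)| / 2
= 200

200


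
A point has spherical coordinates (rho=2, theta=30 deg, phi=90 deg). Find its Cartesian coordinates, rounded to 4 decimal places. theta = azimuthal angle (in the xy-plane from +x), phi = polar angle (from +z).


x = 2 * sin(90) * cos(30) = 1.7321
y = 2 * sin(90) * sin(30) = 1
z = 2 * cos(90) = 0

(1.7321, 1, 0)


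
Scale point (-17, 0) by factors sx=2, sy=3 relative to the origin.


Scaling: (x*sx, y*sy) = (-17*2, 0*3) = (-34, 0)

(-34, 0)


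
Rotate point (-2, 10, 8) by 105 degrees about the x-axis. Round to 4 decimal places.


x' = -2
y' = 10*cos(105) - 8*sin(105) = -10.3156
z' = 10*sin(105) + 8*cos(105) = 7.5887

(-2, -10.3156, 7.5887)


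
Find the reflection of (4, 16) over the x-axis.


Reflection across x-axis: (x, y) -> (x, -y)
(4, 16) -> (4, -16)

(4, -16)


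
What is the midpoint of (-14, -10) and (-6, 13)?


Midpoint = ((-14+-6)/2, (-10+13)/2) = (-10, 1.5)

(-10, 1.5)


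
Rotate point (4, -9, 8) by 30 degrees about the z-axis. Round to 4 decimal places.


x' = 4*cos(30) - -9*sin(30) = 7.9641
y' = 4*sin(30) + -9*cos(30) = -5.7942
z' = 8

(7.9641, -5.7942, 8)


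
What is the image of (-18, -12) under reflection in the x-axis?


Reflection across x-axis: (x, y) -> (x, -y)
(-18, -12) -> (-18, 12)

(-18, 12)


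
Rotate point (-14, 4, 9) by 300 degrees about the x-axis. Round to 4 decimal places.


x' = -14
y' = 4*cos(300) - 9*sin(300) = 9.7942
z' = 4*sin(300) + 9*cos(300) = 1.0359

(-14, 9.7942, 1.0359)


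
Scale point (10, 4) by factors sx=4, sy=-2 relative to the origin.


Scaling: (x*sx, y*sy) = (10*4, 4*-2) = (40, -8)

(40, -8)


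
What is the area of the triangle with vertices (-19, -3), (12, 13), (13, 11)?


Area = |x1(y2-y3) + x2(y3-y1) + x3(y1-y2)| / 2
= |-19*(13-11) + 12*(11--3) + 13*(-3-13)| / 2
= 39

39


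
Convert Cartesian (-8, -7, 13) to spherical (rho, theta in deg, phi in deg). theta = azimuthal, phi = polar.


rho = sqrt((-8)^2 + (-7)^2 + 13^2) = 16.7929
theta = atan2(-7, -8) = 221.1859 deg
phi = acos(13/16.7929) = 39.273 deg

rho = 16.7929, theta = 221.1859 deg, phi = 39.273 deg


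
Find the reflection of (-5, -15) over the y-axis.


Reflection across y-axis: (x, y) -> (-x, y)
(-5, -15) -> (5, -15)

(5, -15)


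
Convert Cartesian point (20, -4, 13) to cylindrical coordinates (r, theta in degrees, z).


r = sqrt(20^2 + (-4)^2) = 20.3961
theta = atan2(-4, 20) = 348.6901 deg
z = 13

r = 20.3961, theta = 348.6901 deg, z = 13


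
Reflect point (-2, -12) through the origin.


Reflection through origin: (x, y) -> (-x, -y)
(-2, -12) -> (2, 12)

(2, 12)


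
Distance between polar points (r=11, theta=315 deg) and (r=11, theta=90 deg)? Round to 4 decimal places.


d = sqrt(r1^2 + r2^2 - 2*r1*r2*cos(t2-t1))
d = sqrt(11^2 + 11^2 - 2*11*11*cos(90-315)) = 20.3253

20.3253


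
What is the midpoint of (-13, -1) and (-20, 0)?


Midpoint = ((-13+-20)/2, (-1+0)/2) = (-16.5, -0.5)

(-16.5, -0.5)


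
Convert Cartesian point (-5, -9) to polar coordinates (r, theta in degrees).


r = sqrt((-5)^2 + (-9)^2) = 10.2956
theta = atan2(-9, -5) = 240.9454 degrees

r = 10.2956, theta = 240.9454 degrees


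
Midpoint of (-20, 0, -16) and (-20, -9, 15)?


Midpoint = ((-20+-20)/2, (0+-9)/2, (-16+15)/2) = (-20, -4.5, -0.5)

(-20, -4.5, -0.5)


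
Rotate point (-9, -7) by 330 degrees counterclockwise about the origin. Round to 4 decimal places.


x' = -9*cos(330) - -7*sin(330) = -11.2942
y' = -9*sin(330) + -7*cos(330) = -1.5622

(-11.2942, -1.5622)


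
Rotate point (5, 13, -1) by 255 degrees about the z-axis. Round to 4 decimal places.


x' = 5*cos(255) - 13*sin(255) = 11.2629
y' = 5*sin(255) + 13*cos(255) = -8.1943
z' = -1

(11.2629, -8.1943, -1)


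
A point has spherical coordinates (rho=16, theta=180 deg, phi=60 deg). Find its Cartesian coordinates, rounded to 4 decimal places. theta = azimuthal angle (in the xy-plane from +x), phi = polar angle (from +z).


x = 16 * sin(60) * cos(180) = -13.8564
y = 16 * sin(60) * sin(180) = 0
z = 16 * cos(60) = 8

(-13.8564, 0, 8)


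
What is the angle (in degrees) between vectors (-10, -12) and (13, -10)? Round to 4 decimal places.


dot = -10*13 + -12*-10 = -10
|u| = 15.6205, |v| = 16.4012
cos(angle) = -0.039
angle = 92.237 degrees

92.237 degrees


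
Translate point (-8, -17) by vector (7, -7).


Translation: (x+dx, y+dy) = (-8+7, -17+-7) = (-1, -24)

(-1, -24)


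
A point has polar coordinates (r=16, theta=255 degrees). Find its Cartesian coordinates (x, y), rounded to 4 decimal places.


x = 16 * cos(255) = -4.1411
y = 16 * sin(255) = -15.4548

(-4.1411, -15.4548)


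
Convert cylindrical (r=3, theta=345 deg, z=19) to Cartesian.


x = 3 * cos(345) = 2.8978
y = 3 * sin(345) = -0.7765
z = 19

(2.8978, -0.7765, 19)


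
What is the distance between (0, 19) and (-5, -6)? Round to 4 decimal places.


d = sqrt((-5-0)^2 + (-6-19)^2) = 25.4951

25.4951


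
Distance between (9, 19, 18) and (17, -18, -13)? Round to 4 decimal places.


d = sqrt((17-9)^2 + (-18-19)^2 + (-13-18)^2) = 48.9285

48.9285


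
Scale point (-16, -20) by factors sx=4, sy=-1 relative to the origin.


Scaling: (x*sx, y*sy) = (-16*4, -20*-1) = (-64, 20)

(-64, 20)


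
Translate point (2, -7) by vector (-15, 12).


Translation: (x+dx, y+dy) = (2+-15, -7+12) = (-13, 5)

(-13, 5)


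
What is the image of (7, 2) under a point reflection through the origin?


Reflection through origin: (x, y) -> (-x, -y)
(7, 2) -> (-7, -2)

(-7, -2)


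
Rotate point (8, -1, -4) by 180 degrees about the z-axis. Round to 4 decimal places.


x' = 8*cos(180) - -1*sin(180) = -8
y' = 8*sin(180) + -1*cos(180) = 1
z' = -4

(-8, 1, -4)


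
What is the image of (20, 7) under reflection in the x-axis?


Reflection across x-axis: (x, y) -> (x, -y)
(20, 7) -> (20, -7)

(20, -7)


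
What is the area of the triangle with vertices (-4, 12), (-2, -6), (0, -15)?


Area = |x1(y2-y3) + x2(y3-y1) + x3(y1-y2)| / 2
= |-4*(-6--15) + -2*(-15-12) + 0*(12--6)| / 2
= 9

9


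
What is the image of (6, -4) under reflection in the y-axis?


Reflection across y-axis: (x, y) -> (-x, y)
(6, -4) -> (-6, -4)

(-6, -4)


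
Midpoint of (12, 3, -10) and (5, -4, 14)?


Midpoint = ((12+5)/2, (3+-4)/2, (-10+14)/2) = (8.5, -0.5, 2)

(8.5, -0.5, 2)


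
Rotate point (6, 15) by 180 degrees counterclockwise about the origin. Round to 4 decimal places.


x' = 6*cos(180) - 15*sin(180) = -6
y' = 6*sin(180) + 15*cos(180) = -15

(-6, -15)


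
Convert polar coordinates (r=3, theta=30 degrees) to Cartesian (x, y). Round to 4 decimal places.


x = 3 * cos(30) = 2.5981
y = 3 * sin(30) = 1.5

(2.5981, 1.5)


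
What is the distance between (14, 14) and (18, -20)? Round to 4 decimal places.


d = sqrt((18-14)^2 + (-20-14)^2) = 34.2345

34.2345


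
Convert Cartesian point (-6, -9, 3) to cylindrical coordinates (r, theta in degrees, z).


r = sqrt((-6)^2 + (-9)^2) = 10.8167
theta = atan2(-9, -6) = 236.3099 deg
z = 3

r = 10.8167, theta = 236.3099 deg, z = 3


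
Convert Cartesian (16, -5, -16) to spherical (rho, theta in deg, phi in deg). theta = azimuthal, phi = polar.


rho = sqrt(16^2 + (-5)^2 + (-16)^2) = 23.1733
theta = atan2(-5, 16) = 342.646 deg
phi = acos(-16/23.1733) = 133.6658 deg

rho = 23.1733, theta = 342.646 deg, phi = 133.6658 deg


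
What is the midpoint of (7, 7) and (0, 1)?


Midpoint = ((7+0)/2, (7+1)/2) = (3.5, 4)

(3.5, 4)


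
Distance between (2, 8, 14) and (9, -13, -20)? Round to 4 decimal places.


d = sqrt((9-2)^2 + (-13-8)^2 + (-20-14)^2) = 40.5709

40.5709


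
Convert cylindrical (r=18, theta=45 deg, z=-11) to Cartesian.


x = 18 * cos(45) = 12.7279
y = 18 * sin(45) = 12.7279
z = -11

(12.7279, 12.7279, -11)


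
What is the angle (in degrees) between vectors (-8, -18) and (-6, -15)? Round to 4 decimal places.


dot = -8*-6 + -18*-15 = 318
|u| = 19.6977, |v| = 16.1555
cos(angle) = 0.9993
angle = 2.1611 degrees

2.1611 degrees


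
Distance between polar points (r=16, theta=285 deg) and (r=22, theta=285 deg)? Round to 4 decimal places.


d = sqrt(r1^2 + r2^2 - 2*r1*r2*cos(t2-t1))
d = sqrt(16^2 + 22^2 - 2*16*22*cos(285-285)) = 6

6


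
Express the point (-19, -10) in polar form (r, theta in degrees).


r = sqrt((-19)^2 + (-10)^2) = 21.4709
theta = atan2(-10, -19) = 207.7585 degrees

r = 21.4709, theta = 207.7585 degrees


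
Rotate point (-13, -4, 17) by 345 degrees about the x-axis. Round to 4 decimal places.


x' = -13
y' = -4*cos(345) - 17*sin(345) = 0.5362
z' = -4*sin(345) + 17*cos(345) = 17.456

(-13, 0.5362, 17.456)


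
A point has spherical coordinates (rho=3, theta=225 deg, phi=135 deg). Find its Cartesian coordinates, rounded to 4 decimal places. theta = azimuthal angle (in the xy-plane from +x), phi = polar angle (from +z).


x = 3 * sin(135) * cos(225) = -1.5
y = 3 * sin(135) * sin(225) = -1.5
z = 3 * cos(135) = -2.1213

(-1.5, -1.5, -2.1213)


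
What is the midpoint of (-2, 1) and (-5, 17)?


Midpoint = ((-2+-5)/2, (1+17)/2) = (-3.5, 9)

(-3.5, 9)


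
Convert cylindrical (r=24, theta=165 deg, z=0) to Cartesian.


x = 24 * cos(165) = -23.1822
y = 24 * sin(165) = 6.2117
z = 0

(-23.1822, 6.2117, 0)


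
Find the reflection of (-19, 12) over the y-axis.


Reflection across y-axis: (x, y) -> (-x, y)
(-19, 12) -> (19, 12)

(19, 12)


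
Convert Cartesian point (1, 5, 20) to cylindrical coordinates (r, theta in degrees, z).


r = sqrt(1^2 + 5^2) = 5.099
theta = atan2(5, 1) = 78.6901 deg
z = 20

r = 5.099, theta = 78.6901 deg, z = 20


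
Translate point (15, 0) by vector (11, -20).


Translation: (x+dx, y+dy) = (15+11, 0+-20) = (26, -20)

(26, -20)


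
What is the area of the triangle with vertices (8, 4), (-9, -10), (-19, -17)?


Area = |x1(y2-y3) + x2(y3-y1) + x3(y1-y2)| / 2
= |8*(-10--17) + -9*(-17-4) + -19*(4--10)| / 2
= 10.5

10.5


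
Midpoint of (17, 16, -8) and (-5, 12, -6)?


Midpoint = ((17+-5)/2, (16+12)/2, (-8+-6)/2) = (6, 14, -7)

(6, 14, -7)


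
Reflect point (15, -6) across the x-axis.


Reflection across x-axis: (x, y) -> (x, -y)
(15, -6) -> (15, 6)

(15, 6)


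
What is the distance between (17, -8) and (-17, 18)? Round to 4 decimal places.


d = sqrt((-17-17)^2 + (18--8)^2) = 42.8019

42.8019


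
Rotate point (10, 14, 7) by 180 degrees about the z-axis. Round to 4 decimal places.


x' = 10*cos(180) - 14*sin(180) = -10
y' = 10*sin(180) + 14*cos(180) = -14
z' = 7

(-10, -14, 7)


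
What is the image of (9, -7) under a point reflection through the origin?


Reflection through origin: (x, y) -> (-x, -y)
(9, -7) -> (-9, 7)

(-9, 7)


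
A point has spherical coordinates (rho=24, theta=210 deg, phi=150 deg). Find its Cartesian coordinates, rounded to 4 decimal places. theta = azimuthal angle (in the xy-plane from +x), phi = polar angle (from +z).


x = 24 * sin(150) * cos(210) = -10.3923
y = 24 * sin(150) * sin(210) = -6
z = 24 * cos(150) = -20.7846

(-10.3923, -6, -20.7846)


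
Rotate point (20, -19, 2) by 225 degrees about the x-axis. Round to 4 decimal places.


x' = 20
y' = -19*cos(225) - 2*sin(225) = 14.8492
z' = -19*sin(225) + 2*cos(225) = 12.0208

(20, 14.8492, 12.0208)


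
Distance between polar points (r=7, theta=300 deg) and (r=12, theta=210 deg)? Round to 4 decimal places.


d = sqrt(r1^2 + r2^2 - 2*r1*r2*cos(t2-t1))
d = sqrt(7^2 + 12^2 - 2*7*12*cos(210-300)) = 13.8924

13.8924


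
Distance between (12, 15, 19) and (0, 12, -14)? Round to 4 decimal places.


d = sqrt((0-12)^2 + (12-15)^2 + (-14-19)^2) = 35.242

35.242


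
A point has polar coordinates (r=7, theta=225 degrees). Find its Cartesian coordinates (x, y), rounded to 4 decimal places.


x = 7 * cos(225) = -4.9497
y = 7 * sin(225) = -4.9497

(-4.9497, -4.9497)


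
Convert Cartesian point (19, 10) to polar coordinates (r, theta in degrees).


r = sqrt(19^2 + 10^2) = 21.4709
theta = atan2(10, 19) = 27.7585 degrees

r = 21.4709, theta = 27.7585 degrees


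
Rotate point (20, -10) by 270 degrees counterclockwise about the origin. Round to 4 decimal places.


x' = 20*cos(270) - -10*sin(270) = -10
y' = 20*sin(270) + -10*cos(270) = -20

(-10, -20)


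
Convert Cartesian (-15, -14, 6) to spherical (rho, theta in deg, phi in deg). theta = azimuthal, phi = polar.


rho = sqrt((-15)^2 + (-14)^2 + 6^2) = 21.3776
theta = atan2(-14, -15) = 223.0251 deg
phi = acos(6/21.3776) = 73.6999 deg

rho = 21.3776, theta = 223.0251 deg, phi = 73.6999 deg


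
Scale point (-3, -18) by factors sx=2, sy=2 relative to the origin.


Scaling: (x*sx, y*sy) = (-3*2, -18*2) = (-6, -36)

(-6, -36)


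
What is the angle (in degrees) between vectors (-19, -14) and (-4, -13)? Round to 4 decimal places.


dot = -19*-4 + -14*-13 = 258
|u| = 23.6008, |v| = 13.6015
cos(angle) = 0.8037
angle = 36.5129 degrees

36.5129 degrees


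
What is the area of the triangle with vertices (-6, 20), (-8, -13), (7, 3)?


Area = |x1(y2-y3) + x2(y3-y1) + x3(y1-y2)| / 2
= |-6*(-13-3) + -8*(3-20) + 7*(20--13)| / 2
= 231.5

231.5


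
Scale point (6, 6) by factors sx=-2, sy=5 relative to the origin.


Scaling: (x*sx, y*sy) = (6*-2, 6*5) = (-12, 30)

(-12, 30)


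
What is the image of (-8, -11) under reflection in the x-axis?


Reflection across x-axis: (x, y) -> (x, -y)
(-8, -11) -> (-8, 11)

(-8, 11)


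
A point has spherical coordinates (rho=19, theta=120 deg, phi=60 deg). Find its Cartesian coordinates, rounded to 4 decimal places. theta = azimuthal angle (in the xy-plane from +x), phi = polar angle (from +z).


x = 19 * sin(60) * cos(120) = -8.2272
y = 19 * sin(60) * sin(120) = 14.25
z = 19 * cos(60) = 9.5

(-8.2272, 14.25, 9.5)


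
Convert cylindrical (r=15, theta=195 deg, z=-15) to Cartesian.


x = 15 * cos(195) = -14.4889
y = 15 * sin(195) = -3.8823
z = -15

(-14.4889, -3.8823, -15)


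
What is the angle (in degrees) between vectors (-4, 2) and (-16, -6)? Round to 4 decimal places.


dot = -4*-16 + 2*-6 = 52
|u| = 4.4721, |v| = 17.088
cos(angle) = 0.6805
angle = 47.1211 degrees

47.1211 degrees


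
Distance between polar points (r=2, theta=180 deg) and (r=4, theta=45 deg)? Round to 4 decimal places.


d = sqrt(r1^2 + r2^2 - 2*r1*r2*cos(t2-t1))
d = sqrt(2^2 + 4^2 - 2*2*4*cos(45-180)) = 5.5959

5.5959


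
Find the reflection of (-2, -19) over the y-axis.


Reflection across y-axis: (x, y) -> (-x, y)
(-2, -19) -> (2, -19)

(2, -19)


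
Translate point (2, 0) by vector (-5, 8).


Translation: (x+dx, y+dy) = (2+-5, 0+8) = (-3, 8)

(-3, 8)


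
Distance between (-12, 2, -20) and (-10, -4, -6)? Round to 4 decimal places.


d = sqrt((-10--12)^2 + (-4-2)^2 + (-6--20)^2) = 15.3623

15.3623


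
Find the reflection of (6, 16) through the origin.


Reflection through origin: (x, y) -> (-x, -y)
(6, 16) -> (-6, -16)

(-6, -16)


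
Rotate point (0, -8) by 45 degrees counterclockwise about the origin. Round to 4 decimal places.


x' = 0*cos(45) - -8*sin(45) = 5.6569
y' = 0*sin(45) + -8*cos(45) = -5.6569

(5.6569, -5.6569)


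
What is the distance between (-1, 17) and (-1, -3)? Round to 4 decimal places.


d = sqrt((-1--1)^2 + (-3-17)^2) = 20

20


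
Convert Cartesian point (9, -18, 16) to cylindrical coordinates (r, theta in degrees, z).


r = sqrt(9^2 + (-18)^2) = 20.1246
theta = atan2(-18, 9) = 296.5651 deg
z = 16

r = 20.1246, theta = 296.5651 deg, z = 16


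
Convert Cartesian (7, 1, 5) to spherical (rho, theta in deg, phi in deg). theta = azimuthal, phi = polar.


rho = sqrt(7^2 + 1^2 + 5^2) = 8.6603
theta = atan2(1, 7) = 8.1301 deg
phi = acos(5/8.6603) = 54.7356 deg

rho = 8.6603, theta = 8.1301 deg, phi = 54.7356 deg


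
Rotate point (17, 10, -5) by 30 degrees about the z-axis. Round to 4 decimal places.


x' = 17*cos(30) - 10*sin(30) = 9.7224
y' = 17*sin(30) + 10*cos(30) = 17.1603
z' = -5

(9.7224, 17.1603, -5)


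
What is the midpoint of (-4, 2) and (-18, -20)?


Midpoint = ((-4+-18)/2, (2+-20)/2) = (-11, -9)

(-11, -9)


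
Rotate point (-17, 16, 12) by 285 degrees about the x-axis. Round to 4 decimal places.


x' = -17
y' = 16*cos(285) - 12*sin(285) = 15.7322
z' = 16*sin(285) + 12*cos(285) = -12.349

(-17, 15.7322, -12.349)


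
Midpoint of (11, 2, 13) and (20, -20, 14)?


Midpoint = ((11+20)/2, (2+-20)/2, (13+14)/2) = (15.5, -9, 13.5)

(15.5, -9, 13.5)


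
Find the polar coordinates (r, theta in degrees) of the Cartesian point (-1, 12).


r = sqrt((-1)^2 + 12^2) = 12.0416
theta = atan2(12, -1) = 94.7636 degrees

r = 12.0416, theta = 94.7636 degrees


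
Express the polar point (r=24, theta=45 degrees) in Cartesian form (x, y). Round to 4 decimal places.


x = 24 * cos(45) = 16.9706
y = 24 * sin(45) = 16.9706

(16.9706, 16.9706)


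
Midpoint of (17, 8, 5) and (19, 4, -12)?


Midpoint = ((17+19)/2, (8+4)/2, (5+-12)/2) = (18, 6, -3.5)

(18, 6, -3.5)


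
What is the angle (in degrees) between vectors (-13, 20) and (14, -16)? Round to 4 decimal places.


dot = -13*14 + 20*-16 = -502
|u| = 23.8537, |v| = 21.2603
cos(angle) = -0.9899
angle = 171.8379 degrees

171.8379 degrees


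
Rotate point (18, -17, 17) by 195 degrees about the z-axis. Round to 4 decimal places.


x' = 18*cos(195) - -17*sin(195) = -21.7866
y' = 18*sin(195) + -17*cos(195) = 11.762
z' = 17

(-21.7866, 11.762, 17)


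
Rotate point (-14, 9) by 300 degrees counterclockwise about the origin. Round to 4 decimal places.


x' = -14*cos(300) - 9*sin(300) = 0.7942
y' = -14*sin(300) + 9*cos(300) = 16.6244

(0.7942, 16.6244)
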